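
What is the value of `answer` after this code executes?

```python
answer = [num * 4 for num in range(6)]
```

Let's trace through this code step by step.

Initialize: answer = [num * 4 for num in range(6)]

After execution: answer = [0, 4, 8, 12, 16, 20]
[0, 4, 8, 12, 16, 20]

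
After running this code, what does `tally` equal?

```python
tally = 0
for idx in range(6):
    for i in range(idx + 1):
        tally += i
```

Let's trace through this code step by step.

Initialize: tally = 0
Entering loop: for idx in range(6):

After execution: tally = 35
35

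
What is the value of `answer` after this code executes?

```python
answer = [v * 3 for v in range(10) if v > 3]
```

Let's trace through this code step by step.

Initialize: answer = [v * 3 for v in range(10) if v > 3]

After execution: answer = [12, 15, 18, 21, 24, 27]
[12, 15, 18, 21, 24, 27]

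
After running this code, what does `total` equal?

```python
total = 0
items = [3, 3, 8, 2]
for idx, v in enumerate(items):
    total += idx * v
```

Let's trace through this code step by step.

Initialize: total = 0
Initialize: items = [3, 3, 8, 2]
Entering loop: for idx, v in enumerate(items):

After execution: total = 25
25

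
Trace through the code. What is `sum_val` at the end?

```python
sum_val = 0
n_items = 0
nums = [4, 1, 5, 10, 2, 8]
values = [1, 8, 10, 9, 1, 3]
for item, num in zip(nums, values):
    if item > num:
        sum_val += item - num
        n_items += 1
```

Let's trace through this code step by step.

Initialize: sum_val = 0
Initialize: n_items = 0
Initialize: nums = [4, 1, 5, 10, 2, 8]
Initialize: values = [1, 8, 10, 9, 1, 3]
Entering loop: for item, num in zip(nums, values):

After execution: sum_val = 10
10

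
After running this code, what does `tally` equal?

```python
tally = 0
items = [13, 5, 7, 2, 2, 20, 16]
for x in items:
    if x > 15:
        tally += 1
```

Let's trace through this code step by step.

Initialize: tally = 0
Initialize: items = [13, 5, 7, 2, 2, 20, 16]
Entering loop: for x in items:

After execution: tally = 2
2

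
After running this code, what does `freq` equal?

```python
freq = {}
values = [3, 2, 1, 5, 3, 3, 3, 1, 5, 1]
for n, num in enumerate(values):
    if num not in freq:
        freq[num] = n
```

Let's trace through this code step by step.

Initialize: freq = {}
Initialize: values = [3, 2, 1, 5, 3, 3, 3, 1, 5, 1]
Entering loop: for n, num in enumerate(values):

After execution: freq = {3: 0, 2: 1, 1: 2, 5: 3}
{3: 0, 2: 1, 1: 2, 5: 3}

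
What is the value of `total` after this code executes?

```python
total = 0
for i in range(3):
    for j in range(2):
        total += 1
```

Let's trace through this code step by step.

Initialize: total = 0
Entering loop: for i in range(3):

After execution: total = 6
6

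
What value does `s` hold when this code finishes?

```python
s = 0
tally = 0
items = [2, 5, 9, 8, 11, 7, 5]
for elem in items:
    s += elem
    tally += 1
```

Let's trace through this code step by step.

Initialize: s = 0
Initialize: tally = 0
Initialize: items = [2, 5, 9, 8, 11, 7, 5]
Entering loop: for elem in items:

After execution: s = 47
47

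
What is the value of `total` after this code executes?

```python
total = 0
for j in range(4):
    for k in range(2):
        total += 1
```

Let's trace through this code step by step.

Initialize: total = 0
Entering loop: for j in range(4):

After execution: total = 8
8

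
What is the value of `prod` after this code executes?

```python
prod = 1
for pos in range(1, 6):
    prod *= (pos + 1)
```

Let's trace through this code step by step.

Initialize: prod = 1
Entering loop: for pos in range(1, 6):

After execution: prod = 720
720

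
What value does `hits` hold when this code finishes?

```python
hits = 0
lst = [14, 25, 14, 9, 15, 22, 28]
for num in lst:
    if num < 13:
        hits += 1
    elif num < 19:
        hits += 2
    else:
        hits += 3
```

Let's trace through this code step by step.

Initialize: hits = 0
Initialize: lst = [14, 25, 14, 9, 15, 22, 28]
Entering loop: for num in lst:

After execution: hits = 16
16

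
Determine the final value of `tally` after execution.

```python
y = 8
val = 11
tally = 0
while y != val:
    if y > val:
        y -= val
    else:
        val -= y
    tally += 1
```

Let's trace through this code step by step.

Initialize: y = 8
Initialize: val = 11
Initialize: tally = 0
Entering loop: while y != val:

After execution: tally = 5
5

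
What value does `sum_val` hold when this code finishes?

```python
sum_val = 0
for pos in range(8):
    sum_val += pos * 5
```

Let's trace through this code step by step.

Initialize: sum_val = 0
Entering loop: for pos in range(8):

After execution: sum_val = 140
140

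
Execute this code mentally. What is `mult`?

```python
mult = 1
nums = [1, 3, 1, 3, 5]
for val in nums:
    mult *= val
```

Let's trace through this code step by step.

Initialize: mult = 1
Initialize: nums = [1, 3, 1, 3, 5]
Entering loop: for val in nums:

After execution: mult = 45
45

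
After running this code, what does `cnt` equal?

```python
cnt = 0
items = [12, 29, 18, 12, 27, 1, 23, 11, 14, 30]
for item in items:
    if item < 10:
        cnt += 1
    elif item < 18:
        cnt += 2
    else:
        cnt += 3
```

Let's trace through this code step by step.

Initialize: cnt = 0
Initialize: items = [12, 29, 18, 12, 27, 1, 23, 11, 14, 30]
Entering loop: for item in items:

After execution: cnt = 24
24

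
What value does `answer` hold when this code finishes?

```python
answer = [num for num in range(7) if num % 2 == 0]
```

Let's trace through this code step by step.

Initialize: answer = [num for num in range(7) if num % 2 == 0]

After execution: answer = [0, 2, 4, 6]
[0, 2, 4, 6]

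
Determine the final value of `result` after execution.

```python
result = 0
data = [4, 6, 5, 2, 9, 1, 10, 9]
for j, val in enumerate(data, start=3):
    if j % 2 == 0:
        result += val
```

Let's trace through this code step by step.

Initialize: result = 0
Initialize: data = [4, 6, 5, 2, 9, 1, 10, 9]
Entering loop: for j, val in enumerate(data, start=3):

After execution: result = 18
18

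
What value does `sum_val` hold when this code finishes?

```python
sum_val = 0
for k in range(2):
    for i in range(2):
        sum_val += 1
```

Let's trace through this code step by step.

Initialize: sum_val = 0
Entering loop: for k in range(2):

After execution: sum_val = 4
4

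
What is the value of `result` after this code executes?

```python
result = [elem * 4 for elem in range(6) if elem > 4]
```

Let's trace through this code step by step.

Initialize: result = [elem * 4 for elem in range(6) if elem > 4]

After execution: result = [20]
[20]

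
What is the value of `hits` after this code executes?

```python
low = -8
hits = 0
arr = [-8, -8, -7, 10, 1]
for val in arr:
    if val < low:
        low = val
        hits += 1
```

Let's trace through this code step by step.

Initialize: low = -8
Initialize: hits = 0
Initialize: arr = [-8, -8, -7, 10, 1]
Entering loop: for val in arr:

After execution: hits = 0
0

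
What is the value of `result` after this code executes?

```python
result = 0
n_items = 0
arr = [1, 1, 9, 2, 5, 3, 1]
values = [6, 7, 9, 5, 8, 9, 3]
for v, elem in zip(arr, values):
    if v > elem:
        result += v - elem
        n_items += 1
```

Let's trace through this code step by step.

Initialize: result = 0
Initialize: n_items = 0
Initialize: arr = [1, 1, 9, 2, 5, 3, 1]
Initialize: values = [6, 7, 9, 5, 8, 9, 3]
Entering loop: for v, elem in zip(arr, values):

After execution: result = 0
0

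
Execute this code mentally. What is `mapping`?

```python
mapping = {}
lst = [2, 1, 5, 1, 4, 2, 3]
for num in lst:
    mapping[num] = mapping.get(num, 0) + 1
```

Let's trace through this code step by step.

Initialize: mapping = {}
Initialize: lst = [2, 1, 5, 1, 4, 2, 3]
Entering loop: for num in lst:

After execution: mapping = {2: 2, 1: 2, 5: 1, 4: 1, 3: 1}
{2: 2, 1: 2, 5: 1, 4: 1, 3: 1}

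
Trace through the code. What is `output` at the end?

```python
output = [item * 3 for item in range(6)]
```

Let's trace through this code step by step.

Initialize: output = [item * 3 for item in range(6)]

After execution: output = [0, 3, 6, 9, 12, 15]
[0, 3, 6, 9, 12, 15]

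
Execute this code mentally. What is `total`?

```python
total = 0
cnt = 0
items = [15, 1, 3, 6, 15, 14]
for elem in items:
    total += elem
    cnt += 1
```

Let's trace through this code step by step.

Initialize: total = 0
Initialize: cnt = 0
Initialize: items = [15, 1, 3, 6, 15, 14]
Entering loop: for elem in items:

After execution: total = 54
54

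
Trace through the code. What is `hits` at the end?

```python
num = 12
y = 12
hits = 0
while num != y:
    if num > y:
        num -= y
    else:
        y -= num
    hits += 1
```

Let's trace through this code step by step.

Initialize: num = 12
Initialize: y = 12
Initialize: hits = 0
Entering loop: while num != y:

After execution: hits = 0
0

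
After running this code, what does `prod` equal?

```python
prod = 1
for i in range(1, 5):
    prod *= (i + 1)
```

Let's trace through this code step by step.

Initialize: prod = 1
Entering loop: for i in range(1, 5):

After execution: prod = 120
120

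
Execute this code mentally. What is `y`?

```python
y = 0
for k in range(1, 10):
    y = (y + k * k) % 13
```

Let's trace through this code step by step.

Initialize: y = 0
Entering loop: for k in range(1, 10):

After execution: y = 12
12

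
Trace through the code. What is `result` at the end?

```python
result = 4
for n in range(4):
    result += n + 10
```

Let's trace through this code step by step.

Initialize: result = 4
Entering loop: for n in range(4):

After execution: result = 50
50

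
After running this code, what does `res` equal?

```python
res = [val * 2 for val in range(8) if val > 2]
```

Let's trace through this code step by step.

Initialize: res = [val * 2 for val in range(8) if val > 2]

After execution: res = [6, 8, 10, 12, 14]
[6, 8, 10, 12, 14]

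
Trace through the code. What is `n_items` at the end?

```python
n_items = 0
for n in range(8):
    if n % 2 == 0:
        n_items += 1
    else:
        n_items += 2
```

Let's trace through this code step by step.

Initialize: n_items = 0
Entering loop: for n in range(8):

After execution: n_items = 12
12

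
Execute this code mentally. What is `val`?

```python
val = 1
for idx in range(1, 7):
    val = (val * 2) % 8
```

Let's trace through this code step by step.

Initialize: val = 1
Entering loop: for idx in range(1, 7):

After execution: val = 0
0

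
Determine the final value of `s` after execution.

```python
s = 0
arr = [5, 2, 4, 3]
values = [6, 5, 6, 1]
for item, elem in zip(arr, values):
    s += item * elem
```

Let's trace through this code step by step.

Initialize: s = 0
Initialize: arr = [5, 2, 4, 3]
Initialize: values = [6, 5, 6, 1]
Entering loop: for item, elem in zip(arr, values):

After execution: s = 67
67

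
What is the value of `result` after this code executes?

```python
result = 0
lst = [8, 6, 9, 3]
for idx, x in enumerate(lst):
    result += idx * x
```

Let's trace through this code step by step.

Initialize: result = 0
Initialize: lst = [8, 6, 9, 3]
Entering loop: for idx, x in enumerate(lst):

After execution: result = 33
33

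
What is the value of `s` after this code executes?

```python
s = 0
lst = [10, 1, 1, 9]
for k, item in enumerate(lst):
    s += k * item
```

Let's trace through this code step by step.

Initialize: s = 0
Initialize: lst = [10, 1, 1, 9]
Entering loop: for k, item in enumerate(lst):

After execution: s = 30
30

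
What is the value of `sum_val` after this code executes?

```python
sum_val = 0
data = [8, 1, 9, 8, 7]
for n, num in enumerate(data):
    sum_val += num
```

Let's trace through this code step by step.

Initialize: sum_val = 0
Initialize: data = [8, 1, 9, 8, 7]
Entering loop: for n, num in enumerate(data):

After execution: sum_val = 33
33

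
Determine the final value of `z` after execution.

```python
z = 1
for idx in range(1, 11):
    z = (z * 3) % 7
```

Let's trace through this code step by step.

Initialize: z = 1
Entering loop: for idx in range(1, 11):

After execution: z = 4
4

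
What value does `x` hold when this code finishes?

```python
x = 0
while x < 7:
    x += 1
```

Let's trace through this code step by step.

Initialize: x = 0
Entering loop: while x < 7:

After execution: x = 7
7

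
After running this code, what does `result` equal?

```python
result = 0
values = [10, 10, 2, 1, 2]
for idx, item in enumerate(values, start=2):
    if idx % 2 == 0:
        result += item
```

Let's trace through this code step by step.

Initialize: result = 0
Initialize: values = [10, 10, 2, 1, 2]
Entering loop: for idx, item in enumerate(values, start=2):

After execution: result = 14
14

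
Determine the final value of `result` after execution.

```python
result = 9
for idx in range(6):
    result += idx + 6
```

Let's trace through this code step by step.

Initialize: result = 9
Entering loop: for idx in range(6):

After execution: result = 60
60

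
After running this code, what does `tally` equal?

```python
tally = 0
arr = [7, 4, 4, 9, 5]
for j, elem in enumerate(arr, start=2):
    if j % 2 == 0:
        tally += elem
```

Let's trace through this code step by step.

Initialize: tally = 0
Initialize: arr = [7, 4, 4, 9, 5]
Entering loop: for j, elem in enumerate(arr, start=2):

After execution: tally = 16
16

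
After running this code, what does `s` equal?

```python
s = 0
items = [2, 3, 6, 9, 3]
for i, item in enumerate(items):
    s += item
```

Let's trace through this code step by step.

Initialize: s = 0
Initialize: items = [2, 3, 6, 9, 3]
Entering loop: for i, item in enumerate(items):

After execution: s = 23
23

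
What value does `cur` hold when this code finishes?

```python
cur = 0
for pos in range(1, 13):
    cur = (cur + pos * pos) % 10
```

Let's trace through this code step by step.

Initialize: cur = 0
Entering loop: for pos in range(1, 13):

After execution: cur = 0
0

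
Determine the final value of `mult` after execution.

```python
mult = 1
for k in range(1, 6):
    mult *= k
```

Let's trace through this code step by step.

Initialize: mult = 1
Entering loop: for k in range(1, 6):

After execution: mult = 120
120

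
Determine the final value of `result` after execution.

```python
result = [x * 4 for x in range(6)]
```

Let's trace through this code step by step.

Initialize: result = [x * 4 for x in range(6)]

After execution: result = [0, 4, 8, 12, 16, 20]
[0, 4, 8, 12, 16, 20]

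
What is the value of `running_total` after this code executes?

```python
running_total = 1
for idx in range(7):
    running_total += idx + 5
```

Let's trace through this code step by step.

Initialize: running_total = 1
Entering loop: for idx in range(7):

After execution: running_total = 57
57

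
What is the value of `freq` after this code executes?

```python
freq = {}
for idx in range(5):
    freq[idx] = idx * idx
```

Let's trace through this code step by step.

Initialize: freq = {}
Entering loop: for idx in range(5):

After execution: freq = {0: 0, 1: 1, 2: 4, 3: 9, 4: 16}
{0: 0, 1: 1, 2: 4, 3: 9, 4: 16}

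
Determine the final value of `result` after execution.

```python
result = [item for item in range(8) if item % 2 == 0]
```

Let's trace through this code step by step.

Initialize: result = [item for item in range(8) if item % 2 == 0]

After execution: result = [0, 2, 4, 6]
[0, 2, 4, 6]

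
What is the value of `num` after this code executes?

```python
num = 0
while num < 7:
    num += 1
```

Let's trace through this code step by step.

Initialize: num = 0
Entering loop: while num < 7:

After execution: num = 7
7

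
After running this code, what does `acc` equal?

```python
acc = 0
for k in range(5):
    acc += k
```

Let's trace through this code step by step.

Initialize: acc = 0
Entering loop: for k in range(5):

After execution: acc = 10
10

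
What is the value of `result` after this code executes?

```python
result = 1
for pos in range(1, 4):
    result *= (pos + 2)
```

Let's trace through this code step by step.

Initialize: result = 1
Entering loop: for pos in range(1, 4):

After execution: result = 60
60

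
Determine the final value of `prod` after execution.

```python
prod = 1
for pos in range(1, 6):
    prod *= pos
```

Let's trace through this code step by step.

Initialize: prod = 1
Entering loop: for pos in range(1, 6):

After execution: prod = 120
120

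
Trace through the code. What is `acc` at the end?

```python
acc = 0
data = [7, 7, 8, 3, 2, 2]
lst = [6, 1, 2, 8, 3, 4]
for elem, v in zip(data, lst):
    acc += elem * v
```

Let's trace through this code step by step.

Initialize: acc = 0
Initialize: data = [7, 7, 8, 3, 2, 2]
Initialize: lst = [6, 1, 2, 8, 3, 4]
Entering loop: for elem, v in zip(data, lst):

After execution: acc = 103
103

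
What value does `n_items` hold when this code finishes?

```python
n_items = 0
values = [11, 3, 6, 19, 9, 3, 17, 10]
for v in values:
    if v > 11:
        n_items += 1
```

Let's trace through this code step by step.

Initialize: n_items = 0
Initialize: values = [11, 3, 6, 19, 9, 3, 17, 10]
Entering loop: for v in values:

After execution: n_items = 2
2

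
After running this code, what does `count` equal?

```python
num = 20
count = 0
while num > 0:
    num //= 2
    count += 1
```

Let's trace through this code step by step.

Initialize: num = 20
Initialize: count = 0
Entering loop: while num > 0:

After execution: count = 5
5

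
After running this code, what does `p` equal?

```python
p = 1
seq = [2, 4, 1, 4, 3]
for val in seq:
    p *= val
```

Let's trace through this code step by step.

Initialize: p = 1
Initialize: seq = [2, 4, 1, 4, 3]
Entering loop: for val in seq:

After execution: p = 96
96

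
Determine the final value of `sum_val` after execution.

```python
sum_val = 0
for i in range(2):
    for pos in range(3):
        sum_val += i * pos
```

Let's trace through this code step by step.

Initialize: sum_val = 0
Entering loop: for i in range(2):

After execution: sum_val = 3
3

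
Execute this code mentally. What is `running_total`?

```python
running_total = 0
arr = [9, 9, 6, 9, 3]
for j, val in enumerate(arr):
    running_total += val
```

Let's trace through this code step by step.

Initialize: running_total = 0
Initialize: arr = [9, 9, 6, 9, 3]
Entering loop: for j, val in enumerate(arr):

After execution: running_total = 36
36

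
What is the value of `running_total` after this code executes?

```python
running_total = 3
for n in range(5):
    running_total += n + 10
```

Let's trace through this code step by step.

Initialize: running_total = 3
Entering loop: for n in range(5):

After execution: running_total = 63
63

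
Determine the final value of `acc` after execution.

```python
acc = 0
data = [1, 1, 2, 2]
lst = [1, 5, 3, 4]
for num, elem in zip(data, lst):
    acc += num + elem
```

Let's trace through this code step by step.

Initialize: acc = 0
Initialize: data = [1, 1, 2, 2]
Initialize: lst = [1, 5, 3, 4]
Entering loop: for num, elem in zip(data, lst):

After execution: acc = 19
19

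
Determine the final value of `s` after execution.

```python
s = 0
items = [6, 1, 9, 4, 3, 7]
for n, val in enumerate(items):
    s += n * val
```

Let's trace through this code step by step.

Initialize: s = 0
Initialize: items = [6, 1, 9, 4, 3, 7]
Entering loop: for n, val in enumerate(items):

After execution: s = 78
78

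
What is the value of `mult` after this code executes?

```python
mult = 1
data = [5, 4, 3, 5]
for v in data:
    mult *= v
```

Let's trace through this code step by step.

Initialize: mult = 1
Initialize: data = [5, 4, 3, 5]
Entering loop: for v in data:

After execution: mult = 300
300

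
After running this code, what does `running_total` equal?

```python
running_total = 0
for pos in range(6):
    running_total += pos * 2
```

Let's trace through this code step by step.

Initialize: running_total = 0
Entering loop: for pos in range(6):

After execution: running_total = 30
30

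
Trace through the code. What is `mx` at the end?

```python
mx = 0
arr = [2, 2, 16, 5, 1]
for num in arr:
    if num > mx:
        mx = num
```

Let's trace through this code step by step.

Initialize: mx = 0
Initialize: arr = [2, 2, 16, 5, 1]
Entering loop: for num in arr:

After execution: mx = 16
16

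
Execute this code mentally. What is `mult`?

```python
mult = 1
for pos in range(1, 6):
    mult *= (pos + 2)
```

Let's trace through this code step by step.

Initialize: mult = 1
Entering loop: for pos in range(1, 6):

After execution: mult = 2520
2520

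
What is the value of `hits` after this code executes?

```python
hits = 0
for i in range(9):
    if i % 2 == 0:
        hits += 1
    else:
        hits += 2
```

Let's trace through this code step by step.

Initialize: hits = 0
Entering loop: for i in range(9):

After execution: hits = 13
13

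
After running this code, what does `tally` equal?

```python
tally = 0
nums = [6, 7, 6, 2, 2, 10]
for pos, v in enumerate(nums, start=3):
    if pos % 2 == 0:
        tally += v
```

Let's trace through this code step by step.

Initialize: tally = 0
Initialize: nums = [6, 7, 6, 2, 2, 10]
Entering loop: for pos, v in enumerate(nums, start=3):

After execution: tally = 19
19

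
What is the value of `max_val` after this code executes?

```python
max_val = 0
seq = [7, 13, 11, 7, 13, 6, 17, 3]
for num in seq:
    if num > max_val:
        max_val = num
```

Let's trace through this code step by step.

Initialize: max_val = 0
Initialize: seq = [7, 13, 11, 7, 13, 6, 17, 3]
Entering loop: for num in seq:

After execution: max_val = 17
17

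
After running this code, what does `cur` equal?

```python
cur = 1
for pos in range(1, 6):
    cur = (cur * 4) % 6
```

Let's trace through this code step by step.

Initialize: cur = 1
Entering loop: for pos in range(1, 6):

After execution: cur = 4
4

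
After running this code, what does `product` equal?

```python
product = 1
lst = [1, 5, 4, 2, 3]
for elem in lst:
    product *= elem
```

Let's trace through this code step by step.

Initialize: product = 1
Initialize: lst = [1, 5, 4, 2, 3]
Entering loop: for elem in lst:

After execution: product = 120
120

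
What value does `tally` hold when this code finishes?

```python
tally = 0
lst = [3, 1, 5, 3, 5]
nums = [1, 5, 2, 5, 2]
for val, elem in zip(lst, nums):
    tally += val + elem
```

Let's trace through this code step by step.

Initialize: tally = 0
Initialize: lst = [3, 1, 5, 3, 5]
Initialize: nums = [1, 5, 2, 5, 2]
Entering loop: for val, elem in zip(lst, nums):

After execution: tally = 32
32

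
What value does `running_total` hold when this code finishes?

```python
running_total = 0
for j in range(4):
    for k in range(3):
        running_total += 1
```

Let's trace through this code step by step.

Initialize: running_total = 0
Entering loop: for j in range(4):

After execution: running_total = 12
12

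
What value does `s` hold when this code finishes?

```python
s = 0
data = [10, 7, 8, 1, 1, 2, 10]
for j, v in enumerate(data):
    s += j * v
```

Let's trace through this code step by step.

Initialize: s = 0
Initialize: data = [10, 7, 8, 1, 1, 2, 10]
Entering loop: for j, v in enumerate(data):

After execution: s = 100
100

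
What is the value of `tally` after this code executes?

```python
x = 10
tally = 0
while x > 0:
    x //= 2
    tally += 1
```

Let's trace through this code step by step.

Initialize: x = 10
Initialize: tally = 0
Entering loop: while x > 0:

After execution: tally = 4
4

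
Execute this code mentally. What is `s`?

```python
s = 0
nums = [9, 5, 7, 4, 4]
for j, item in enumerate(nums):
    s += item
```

Let's trace through this code step by step.

Initialize: s = 0
Initialize: nums = [9, 5, 7, 4, 4]
Entering loop: for j, item in enumerate(nums):

After execution: s = 29
29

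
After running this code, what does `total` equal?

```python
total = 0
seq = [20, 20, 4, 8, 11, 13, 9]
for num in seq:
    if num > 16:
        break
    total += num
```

Let's trace through this code step by step.

Initialize: total = 0
Initialize: seq = [20, 20, 4, 8, 11, 13, 9]
Entering loop: for num in seq:

After execution: total = 0
0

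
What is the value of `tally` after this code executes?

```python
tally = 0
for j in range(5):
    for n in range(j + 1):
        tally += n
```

Let's trace through this code step by step.

Initialize: tally = 0
Entering loop: for j in range(5):

After execution: tally = 20
20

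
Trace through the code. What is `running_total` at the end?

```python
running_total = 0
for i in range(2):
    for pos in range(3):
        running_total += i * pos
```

Let's trace through this code step by step.

Initialize: running_total = 0
Entering loop: for i in range(2):

After execution: running_total = 3
3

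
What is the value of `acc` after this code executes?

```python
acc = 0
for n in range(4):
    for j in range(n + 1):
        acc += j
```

Let's trace through this code step by step.

Initialize: acc = 0
Entering loop: for n in range(4):

After execution: acc = 10
10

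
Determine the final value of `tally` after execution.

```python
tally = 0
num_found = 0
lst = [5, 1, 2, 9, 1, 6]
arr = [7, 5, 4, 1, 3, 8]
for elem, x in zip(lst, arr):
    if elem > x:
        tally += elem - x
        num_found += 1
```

Let's trace through this code step by step.

Initialize: tally = 0
Initialize: num_found = 0
Initialize: lst = [5, 1, 2, 9, 1, 6]
Initialize: arr = [7, 5, 4, 1, 3, 8]
Entering loop: for elem, x in zip(lst, arr):

After execution: tally = 8
8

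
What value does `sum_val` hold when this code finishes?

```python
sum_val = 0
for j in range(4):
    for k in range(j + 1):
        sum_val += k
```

Let's trace through this code step by step.

Initialize: sum_val = 0
Entering loop: for j in range(4):

After execution: sum_val = 10
10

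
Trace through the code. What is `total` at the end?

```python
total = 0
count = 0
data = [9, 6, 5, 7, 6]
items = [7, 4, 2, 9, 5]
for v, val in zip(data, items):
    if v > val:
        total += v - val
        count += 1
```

Let's trace through this code step by step.

Initialize: total = 0
Initialize: count = 0
Initialize: data = [9, 6, 5, 7, 6]
Initialize: items = [7, 4, 2, 9, 5]
Entering loop: for v, val in zip(data, items):

After execution: total = 8
8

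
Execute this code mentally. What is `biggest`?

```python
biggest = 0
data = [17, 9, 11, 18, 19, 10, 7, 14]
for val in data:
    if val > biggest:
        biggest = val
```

Let's trace through this code step by step.

Initialize: biggest = 0
Initialize: data = [17, 9, 11, 18, 19, 10, 7, 14]
Entering loop: for val in data:

After execution: biggest = 19
19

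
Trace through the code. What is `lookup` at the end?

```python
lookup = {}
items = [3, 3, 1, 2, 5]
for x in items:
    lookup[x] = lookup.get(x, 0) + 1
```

Let's trace through this code step by step.

Initialize: lookup = {}
Initialize: items = [3, 3, 1, 2, 5]
Entering loop: for x in items:

After execution: lookup = {3: 2, 1: 1, 2: 1, 5: 1}
{3: 2, 1: 1, 2: 1, 5: 1}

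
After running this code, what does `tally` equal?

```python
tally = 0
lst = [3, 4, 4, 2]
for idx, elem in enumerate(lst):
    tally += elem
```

Let's trace through this code step by step.

Initialize: tally = 0
Initialize: lst = [3, 4, 4, 2]
Entering loop: for idx, elem in enumerate(lst):

After execution: tally = 13
13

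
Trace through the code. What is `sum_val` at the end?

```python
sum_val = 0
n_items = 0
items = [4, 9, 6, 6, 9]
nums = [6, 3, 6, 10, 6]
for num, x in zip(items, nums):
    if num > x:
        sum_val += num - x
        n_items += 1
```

Let's trace through this code step by step.

Initialize: sum_val = 0
Initialize: n_items = 0
Initialize: items = [4, 9, 6, 6, 9]
Initialize: nums = [6, 3, 6, 10, 6]
Entering loop: for num, x in zip(items, nums):

After execution: sum_val = 9
9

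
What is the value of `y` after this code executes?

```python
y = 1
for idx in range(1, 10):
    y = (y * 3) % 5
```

Let's trace through this code step by step.

Initialize: y = 1
Entering loop: for idx in range(1, 10):

After execution: y = 3
3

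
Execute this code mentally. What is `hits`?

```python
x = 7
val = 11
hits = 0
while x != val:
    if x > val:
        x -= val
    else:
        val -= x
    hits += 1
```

Let's trace through this code step by step.

Initialize: x = 7
Initialize: val = 11
Initialize: hits = 0
Entering loop: while x != val:

After execution: hits = 5
5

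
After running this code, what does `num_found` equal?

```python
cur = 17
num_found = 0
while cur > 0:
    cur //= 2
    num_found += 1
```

Let's trace through this code step by step.

Initialize: cur = 17
Initialize: num_found = 0
Entering loop: while cur > 0:

After execution: num_found = 5
5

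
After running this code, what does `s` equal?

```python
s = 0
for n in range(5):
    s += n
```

Let's trace through this code step by step.

Initialize: s = 0
Entering loop: for n in range(5):

After execution: s = 10
10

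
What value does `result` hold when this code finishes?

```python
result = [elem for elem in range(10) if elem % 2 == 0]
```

Let's trace through this code step by step.

Initialize: result = [elem for elem in range(10) if elem % 2 == 0]

After execution: result = [0, 2, 4, 6, 8]
[0, 2, 4, 6, 8]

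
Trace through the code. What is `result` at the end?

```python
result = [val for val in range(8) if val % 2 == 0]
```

Let's trace through this code step by step.

Initialize: result = [val for val in range(8) if val % 2 == 0]

After execution: result = [0, 2, 4, 6]
[0, 2, 4, 6]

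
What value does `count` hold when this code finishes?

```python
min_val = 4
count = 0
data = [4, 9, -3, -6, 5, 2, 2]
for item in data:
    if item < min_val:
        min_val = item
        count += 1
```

Let's trace through this code step by step.

Initialize: min_val = 4
Initialize: count = 0
Initialize: data = [4, 9, -3, -6, 5, 2, 2]
Entering loop: for item in data:

After execution: count = 2
2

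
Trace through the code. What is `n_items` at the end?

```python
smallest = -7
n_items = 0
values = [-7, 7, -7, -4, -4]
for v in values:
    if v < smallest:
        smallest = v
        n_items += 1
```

Let's trace through this code step by step.

Initialize: smallest = -7
Initialize: n_items = 0
Initialize: values = [-7, 7, -7, -4, -4]
Entering loop: for v in values:

After execution: n_items = 0
0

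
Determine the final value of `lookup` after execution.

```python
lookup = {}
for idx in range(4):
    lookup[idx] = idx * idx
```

Let's trace through this code step by step.

Initialize: lookup = {}
Entering loop: for idx in range(4):

After execution: lookup = {0: 0, 1: 1, 2: 4, 3: 9}
{0: 0, 1: 1, 2: 4, 3: 9}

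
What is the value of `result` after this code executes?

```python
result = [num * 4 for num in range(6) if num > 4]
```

Let's trace through this code step by step.

Initialize: result = [num * 4 for num in range(6) if num > 4]

After execution: result = [20]
[20]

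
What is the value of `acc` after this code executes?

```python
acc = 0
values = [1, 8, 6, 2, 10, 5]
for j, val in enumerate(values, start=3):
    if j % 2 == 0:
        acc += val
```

Let's trace through this code step by step.

Initialize: acc = 0
Initialize: values = [1, 8, 6, 2, 10, 5]
Entering loop: for j, val in enumerate(values, start=3):

After execution: acc = 15
15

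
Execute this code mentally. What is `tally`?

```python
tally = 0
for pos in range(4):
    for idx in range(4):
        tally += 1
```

Let's trace through this code step by step.

Initialize: tally = 0
Entering loop: for pos in range(4):

After execution: tally = 16
16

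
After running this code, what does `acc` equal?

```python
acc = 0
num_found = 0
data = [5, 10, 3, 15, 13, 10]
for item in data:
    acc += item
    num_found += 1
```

Let's trace through this code step by step.

Initialize: acc = 0
Initialize: num_found = 0
Initialize: data = [5, 10, 3, 15, 13, 10]
Entering loop: for item in data:

After execution: acc = 56
56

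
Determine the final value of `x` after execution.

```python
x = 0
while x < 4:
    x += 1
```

Let's trace through this code step by step.

Initialize: x = 0
Entering loop: while x < 4:

After execution: x = 4
4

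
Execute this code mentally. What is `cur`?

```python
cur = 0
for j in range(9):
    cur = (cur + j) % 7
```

Let's trace through this code step by step.

Initialize: cur = 0
Entering loop: for j in range(9):

After execution: cur = 1
1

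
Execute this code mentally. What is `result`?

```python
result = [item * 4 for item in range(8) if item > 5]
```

Let's trace through this code step by step.

Initialize: result = [item * 4 for item in range(8) if item > 5]

After execution: result = [24, 28]
[24, 28]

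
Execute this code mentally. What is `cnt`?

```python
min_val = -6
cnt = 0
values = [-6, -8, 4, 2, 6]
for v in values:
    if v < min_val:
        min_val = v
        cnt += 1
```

Let's trace through this code step by step.

Initialize: min_val = -6
Initialize: cnt = 0
Initialize: values = [-6, -8, 4, 2, 6]
Entering loop: for v in values:

After execution: cnt = 1
1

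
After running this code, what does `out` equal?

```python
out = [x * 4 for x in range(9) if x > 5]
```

Let's trace through this code step by step.

Initialize: out = [x * 4 for x in range(9) if x > 5]

After execution: out = [24, 28, 32]
[24, 28, 32]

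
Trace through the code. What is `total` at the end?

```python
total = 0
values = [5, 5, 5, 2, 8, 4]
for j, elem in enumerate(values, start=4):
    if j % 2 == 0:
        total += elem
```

Let's trace through this code step by step.

Initialize: total = 0
Initialize: values = [5, 5, 5, 2, 8, 4]
Entering loop: for j, elem in enumerate(values, start=4):

After execution: total = 18
18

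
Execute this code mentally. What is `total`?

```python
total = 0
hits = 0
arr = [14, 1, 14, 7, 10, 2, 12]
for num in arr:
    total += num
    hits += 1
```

Let's trace through this code step by step.

Initialize: total = 0
Initialize: hits = 0
Initialize: arr = [14, 1, 14, 7, 10, 2, 12]
Entering loop: for num in arr:

After execution: total = 60
60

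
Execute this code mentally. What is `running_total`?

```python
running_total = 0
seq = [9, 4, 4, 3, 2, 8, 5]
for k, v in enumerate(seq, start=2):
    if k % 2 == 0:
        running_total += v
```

Let's trace through this code step by step.

Initialize: running_total = 0
Initialize: seq = [9, 4, 4, 3, 2, 8, 5]
Entering loop: for k, v in enumerate(seq, start=2):

After execution: running_total = 20
20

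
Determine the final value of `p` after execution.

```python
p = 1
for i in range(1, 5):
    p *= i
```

Let's trace through this code step by step.

Initialize: p = 1
Entering loop: for i in range(1, 5):

After execution: p = 24
24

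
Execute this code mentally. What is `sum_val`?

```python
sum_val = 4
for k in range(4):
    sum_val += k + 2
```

Let's trace through this code step by step.

Initialize: sum_val = 4
Entering loop: for k in range(4):

After execution: sum_val = 18
18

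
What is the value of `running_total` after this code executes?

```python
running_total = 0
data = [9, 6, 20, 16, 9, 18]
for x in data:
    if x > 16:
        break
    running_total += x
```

Let's trace through this code step by step.

Initialize: running_total = 0
Initialize: data = [9, 6, 20, 16, 9, 18]
Entering loop: for x in data:

After execution: running_total = 15
15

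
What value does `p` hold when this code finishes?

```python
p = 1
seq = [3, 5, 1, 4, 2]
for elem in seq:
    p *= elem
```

Let's trace through this code step by step.

Initialize: p = 1
Initialize: seq = [3, 5, 1, 4, 2]
Entering loop: for elem in seq:

After execution: p = 120
120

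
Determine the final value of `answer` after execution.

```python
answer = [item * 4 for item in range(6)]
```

Let's trace through this code step by step.

Initialize: answer = [item * 4 for item in range(6)]

After execution: answer = [0, 4, 8, 12, 16, 20]
[0, 4, 8, 12, 16, 20]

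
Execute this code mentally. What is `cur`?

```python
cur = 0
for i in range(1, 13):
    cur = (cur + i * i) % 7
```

Let's trace through this code step by step.

Initialize: cur = 0
Entering loop: for i in range(1, 13):

After execution: cur = 6
6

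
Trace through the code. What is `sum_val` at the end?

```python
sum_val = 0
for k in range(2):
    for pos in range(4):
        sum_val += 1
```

Let's trace through this code step by step.

Initialize: sum_val = 0
Entering loop: for k in range(2):

After execution: sum_val = 8
8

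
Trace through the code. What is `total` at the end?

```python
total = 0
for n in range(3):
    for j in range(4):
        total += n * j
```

Let's trace through this code step by step.

Initialize: total = 0
Entering loop: for n in range(3):

After execution: total = 18
18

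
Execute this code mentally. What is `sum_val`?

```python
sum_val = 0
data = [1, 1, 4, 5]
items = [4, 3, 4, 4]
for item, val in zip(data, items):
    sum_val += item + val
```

Let's trace through this code step by step.

Initialize: sum_val = 0
Initialize: data = [1, 1, 4, 5]
Initialize: items = [4, 3, 4, 4]
Entering loop: for item, val in zip(data, items):

After execution: sum_val = 26
26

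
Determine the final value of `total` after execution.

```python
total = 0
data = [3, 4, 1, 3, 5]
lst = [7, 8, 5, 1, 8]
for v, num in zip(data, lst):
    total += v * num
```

Let's trace through this code step by step.

Initialize: total = 0
Initialize: data = [3, 4, 1, 3, 5]
Initialize: lst = [7, 8, 5, 1, 8]
Entering loop: for v, num in zip(data, lst):

After execution: total = 101
101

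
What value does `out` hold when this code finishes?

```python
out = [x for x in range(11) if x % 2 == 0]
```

Let's trace through this code step by step.

Initialize: out = [x for x in range(11) if x % 2 == 0]

After execution: out = [0, 2, 4, 6, 8, 10]
[0, 2, 4, 6, 8, 10]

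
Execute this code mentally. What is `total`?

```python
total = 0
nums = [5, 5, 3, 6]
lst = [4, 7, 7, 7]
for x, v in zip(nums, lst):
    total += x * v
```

Let's trace through this code step by step.

Initialize: total = 0
Initialize: nums = [5, 5, 3, 6]
Initialize: lst = [4, 7, 7, 7]
Entering loop: for x, v in zip(nums, lst):

After execution: total = 118
118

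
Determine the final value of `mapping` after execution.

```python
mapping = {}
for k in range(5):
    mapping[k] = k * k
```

Let's trace through this code step by step.

Initialize: mapping = {}
Entering loop: for k in range(5):

After execution: mapping = {0: 0, 1: 1, 2: 4, 3: 9, 4: 16}
{0: 0, 1: 1, 2: 4, 3: 9, 4: 16}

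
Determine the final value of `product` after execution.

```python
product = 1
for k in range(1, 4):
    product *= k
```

Let's trace through this code step by step.

Initialize: product = 1
Entering loop: for k in range(1, 4):

After execution: product = 6
6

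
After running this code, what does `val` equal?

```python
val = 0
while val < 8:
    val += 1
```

Let's trace through this code step by step.

Initialize: val = 0
Entering loop: while val < 8:

After execution: val = 8
8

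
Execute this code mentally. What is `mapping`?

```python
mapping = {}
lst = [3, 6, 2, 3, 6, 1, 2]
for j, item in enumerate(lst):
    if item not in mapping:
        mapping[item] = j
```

Let's trace through this code step by step.

Initialize: mapping = {}
Initialize: lst = [3, 6, 2, 3, 6, 1, 2]
Entering loop: for j, item in enumerate(lst):

After execution: mapping = {3: 0, 6: 1, 2: 2, 1: 5}
{3: 0, 6: 1, 2: 2, 1: 5}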